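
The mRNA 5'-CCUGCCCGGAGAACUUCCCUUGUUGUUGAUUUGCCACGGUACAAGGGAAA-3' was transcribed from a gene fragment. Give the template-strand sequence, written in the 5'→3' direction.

5'-TTTCCCTTGTACCGTGGCAAATCAACAACAAGGGAAGTTCTCCGGGCAGG-3'

Replace U with T to get the coding DNA strand: CCTGCCCGGAGAACTTCCCTTGTTGTTGATTTGCCACGGTACAAGGGAAA. The template strand is its reverse complement (complement GGACGGGCCTCTTGAAGGGAACAACAACTAAACGGTGCCATGTTCCCTTT, then reverse).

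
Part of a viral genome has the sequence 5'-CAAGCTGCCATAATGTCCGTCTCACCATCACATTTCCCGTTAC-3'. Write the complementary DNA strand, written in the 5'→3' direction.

5'-GTAACGGGAAATGTGATGGTGAGACGGACATTATGGCAGCTTG-3'

Pairing A↔T and G↔C gives GTTCGACGGTATTACAGGCAGAGTGGTAGTGTAAAGGGCAATG, running 3'→5'. Reverse for the 5'→3' convention.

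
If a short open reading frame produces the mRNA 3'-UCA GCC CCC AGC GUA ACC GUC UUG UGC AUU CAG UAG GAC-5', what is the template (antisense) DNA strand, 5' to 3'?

5'-AGTCGGGGGTCGCATTGGCAGAACACGTAAGTCATCCTG-3'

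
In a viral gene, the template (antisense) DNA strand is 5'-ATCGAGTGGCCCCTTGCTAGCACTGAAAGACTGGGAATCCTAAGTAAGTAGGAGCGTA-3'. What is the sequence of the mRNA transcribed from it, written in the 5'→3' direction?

The mRNA has the sequence of the coding strand (reverse complement of the template) with T→U. Reverse complement of ATCGAGTGGCCCCTTGCTAGCACTGAAAGACTGGGAATCCTAAGTAAGTAGGAGCGTA is TACGCTCCTACTTACTTAGGATTCCCAGTCTTTCAGTGCTAGCAAGGGGCCACTCGAT; then T→U.

5′-UACGCUCCUACUUACUUAGGAUUCCCAGUCUUUCAGUGCUAGCAAGGGGCCACUCGAU-3′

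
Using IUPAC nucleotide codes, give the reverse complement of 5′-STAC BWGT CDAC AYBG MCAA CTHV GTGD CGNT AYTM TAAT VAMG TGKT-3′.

5′-AMCACKTBATTAKARTANCGHCACBDAGTTGKCVRTGTHGACWVGTAS-3′

Standard pairs A↔T, G↔C; ambiguity codes pair Y↔R, M↔K, W↔W, S↔S, B↔V, D↔H, N↔N. Complement (SATGVWCAGHTGTRVCKGTTGADBCACHGCNATRAKATTABTKCACMA), then reverse for 5'→3'.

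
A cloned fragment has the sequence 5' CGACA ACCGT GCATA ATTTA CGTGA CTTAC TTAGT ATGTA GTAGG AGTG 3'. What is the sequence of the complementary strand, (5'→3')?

Pairing A↔T and G↔C gives GCTGTTGGCACGTATTAAATGCACTGAATGAATCATACATCATCCTCAC, running 3'→5'. Reverse for the 5'→3' convention.

5'-CACTCCTACTACATACTAAGTAAGTCACGTAAATTATGCACGGTTGTCG-3'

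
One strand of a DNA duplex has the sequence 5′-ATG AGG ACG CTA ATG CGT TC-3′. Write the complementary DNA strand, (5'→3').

Pairing A↔T and G↔C gives TACTCCTGCGATTACGCAAG, running 3'→5'. Reverse for the 5'→3' convention.

5'-GAACGCATTAGCGTCCTCAT-3'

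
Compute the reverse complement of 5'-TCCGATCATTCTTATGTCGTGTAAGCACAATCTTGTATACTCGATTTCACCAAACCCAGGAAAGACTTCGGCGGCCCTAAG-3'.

Complement each base (A↔T, G↔C): AGGCTAGTAAGAATACAGCACATTCGTGTTAGAACATATGAGCTAAAGTGGTTTGGGTCCTTTCTGAAGCCGCCGGGATTC. Then reverse.

5'-CTTAGGGCCGCCGAAGTCTTTCCTGGGTTTGGTGAAATCGAGTATACAAGATTGTGCTTACACGACATAAGAATGATCGGA-3'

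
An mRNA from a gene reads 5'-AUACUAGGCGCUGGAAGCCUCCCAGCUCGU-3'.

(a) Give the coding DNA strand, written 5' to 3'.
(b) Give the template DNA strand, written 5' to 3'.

(a) 5′-ATACTAGGCGCTGGAAGCCTCCCAGCTCGT-3′
(b) 5'-ACGAGCTGGGAGGCTTCCAGCGCCTAGTAT-3'

(a) The coding strand matches the mRNA with U→T.
(b) The template strand is the reverse complement of the coding strand.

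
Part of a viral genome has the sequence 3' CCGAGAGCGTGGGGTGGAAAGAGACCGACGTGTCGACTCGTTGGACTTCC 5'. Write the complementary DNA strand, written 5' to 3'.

The strand is given 3'→5', so its complement runs 5'→3' in the same left-to-right order: pair each base A↔T, G↔C.

5'-GGCTCTCGCACCCCACCTTTCTCTGGCTGCACAGCTGAGCAACCTGAAGG-3'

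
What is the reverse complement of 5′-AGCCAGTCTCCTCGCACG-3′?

5'-CGTGCGAGGAGACTGGCT-3'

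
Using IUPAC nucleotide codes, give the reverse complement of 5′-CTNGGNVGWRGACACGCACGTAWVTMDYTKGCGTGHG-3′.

Standard pairs A↔T, G↔C; ambiguity codes pair R↔Y, M↔K, W↔W, D↔H, V↔B, N↔N. Complement (GANCCNBCWYCTGTGCGTGCATWBAKHRAMCGCACDC), then reverse for 5'→3'.

5′-CDCACGCMARHKABWTACGTGCGTGTCYWCBNCCNAG-3′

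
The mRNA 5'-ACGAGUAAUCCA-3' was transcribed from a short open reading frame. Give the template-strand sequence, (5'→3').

Replace U with T to get the coding DNA strand: ACGAGTAATCCA. The template strand is its reverse complement (complement TGCTCATTAGGT, then reverse).

5'-TGGATTACTCGT-3'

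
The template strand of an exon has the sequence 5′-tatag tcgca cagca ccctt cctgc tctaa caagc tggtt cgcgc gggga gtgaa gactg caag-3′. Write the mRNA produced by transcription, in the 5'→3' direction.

5'-CUUGCAGUCUUCACUCCCCGCGCGAACCAGCUUGUUAGAGCAGGAAGGGUGCUGUGCGACUAUA-3'

The mRNA has the sequence of the coding strand (reverse complement of the template) with T→U. Reverse complement of TATAGTCGCACAGCACCCTTCCTGCTCTAACAAGCTGGTTCGCGCGGGGAGTGAAGACTGCAAG is CTTGCAGTCTTCACTCCCCGCGCGAACCAGCTTGTTAGAGCAGGAAGGGTGCTGTGCGACTATA; then T→U.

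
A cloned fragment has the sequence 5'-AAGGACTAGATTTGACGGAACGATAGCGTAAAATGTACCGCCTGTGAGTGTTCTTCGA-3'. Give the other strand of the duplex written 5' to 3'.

The complement of AAGGACTAGATTTGACGGAACGATAGCGTAAAATGTACCGCCTGTGAGTGTTCTTCGA is TTCCTGATCTAAACTGCCTTGCTATCGCATTTTACATGGCGGACACTCACAAGAAGCT (A↔T, G↔C). DNA strands are antiparallel, so the complementary strand runs 3'→5'; reversing gives the 5'→3' form.

5'-TCGAAGAACACTCACAGGCGGTACATTTTACGCTATCGTTCCGTCAAATCTAGTCCTT-3'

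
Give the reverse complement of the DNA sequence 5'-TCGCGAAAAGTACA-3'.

Complement each base (A↔T, G↔C): AGCGCTTTTCATGT. Then reverse.

5′-TGTACTTTTCGCGA-3′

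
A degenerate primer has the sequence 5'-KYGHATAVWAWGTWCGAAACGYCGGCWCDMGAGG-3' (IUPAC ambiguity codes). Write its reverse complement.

Standard pairs A↔T, G↔C; ambiguity codes pair Y↔R, M↔K, W↔W, D↔H, V↔B. Complement (MRCDTATBWTWCAWGCTTTGCRGCCGWGHKCTCC), then reverse for 5'→3'.

5′-CCTCKHGWGCCGRCGTTTCGWACWTWBTATDCRM-3′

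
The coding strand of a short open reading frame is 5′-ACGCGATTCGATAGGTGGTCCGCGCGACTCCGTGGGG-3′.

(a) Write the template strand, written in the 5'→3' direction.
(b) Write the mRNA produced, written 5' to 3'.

(a) The template strand is the reverse complement of the coding strand: complement TGCGCTAAGCTATCCACCAGGCGCGCTGAGGCACCCC, then reverse.
(b) mRNA matches the coding strand with T→U.

(a) 5'-CCCCACGGAGTCGCGCGGACCACCTATCGAATCGCGT-3'
(b) 5'-ACGCGAUUCGAUAGGUGGUCCGCGCGACUCCGUGGGG-3'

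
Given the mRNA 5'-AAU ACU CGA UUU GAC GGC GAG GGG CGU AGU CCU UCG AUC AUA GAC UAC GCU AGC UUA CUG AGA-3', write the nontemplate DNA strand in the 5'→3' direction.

5'-AATACTCGATTTGACGGCGAGGGGCGTAGTCCTTCGATCATAGACTACGCTAGCTTACTGAGA-3'

The coding DNA strand has the same 5'→3' sequence as the mRNA with U replaced by T.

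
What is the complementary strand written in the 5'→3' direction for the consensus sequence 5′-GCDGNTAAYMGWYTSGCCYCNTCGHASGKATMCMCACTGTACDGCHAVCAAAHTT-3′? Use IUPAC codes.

Standard pairs A↔T, G↔C; ambiguity codes pair Y↔R, M↔K, W↔W, S↔S, D↔H, V↔B, N↔N. Complement (CGHCNATTRKCWRASCGGRGNAGCDTSCMTAKGKGTGACATGHCGDTBGTTTDAA), then reverse for 5'→3'.

5'-AADTTTGBTDGCHGTACAGTGKGKATMCSTDCGANGRGGCSARWCKRTTANCHGC-3'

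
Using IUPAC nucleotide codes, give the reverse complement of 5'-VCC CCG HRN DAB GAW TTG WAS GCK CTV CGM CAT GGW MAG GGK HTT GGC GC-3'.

5'-GCGCCAADMCCCTKWCCATGKCGBAGMGCSTWCAAWTCVTHNYDCGGGGB-3'

Standard pairs A↔T, G↔C; ambiguity codes pair R↔Y, M↔K, W↔W, S↔S, B↔V, D↔H, N↔N. Complement (BGGGGCDYNHTVCTWAACWTSCGMGABGCKGTACCWKTCCCMDAACCGCG), then reverse for 5'→3'.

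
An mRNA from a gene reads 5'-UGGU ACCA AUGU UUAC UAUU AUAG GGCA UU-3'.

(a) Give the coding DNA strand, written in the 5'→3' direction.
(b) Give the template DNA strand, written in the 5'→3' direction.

(a) 5'-TGGTACCAATGTTTACTATTATAGGGCATT-3'
(b) 5'-AATGCCCTATAATAGTAAACATTGGTACCA-3'

(a) The coding strand matches the mRNA with U→T.
(b) The template strand is the reverse complement of the coding strand.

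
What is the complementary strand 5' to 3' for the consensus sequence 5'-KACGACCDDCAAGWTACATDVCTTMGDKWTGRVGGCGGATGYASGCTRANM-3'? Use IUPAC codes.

Standard pairs A↔T, G↔C; ambiguity codes pair R↔Y, M↔K, W↔W, S↔S, D↔H, V↔B, N↔N. Complement (MTGCTGGHHGTTCWATGTAHBGAAKCHMWACYBCCGCCTACRTSCGAYTNK), then reverse for 5'→3'.

5'-KNTYAGCSTRCATCCGCCBYCAWMHCKAAGBHATGTAWCTTGHHGGTCGTM-3'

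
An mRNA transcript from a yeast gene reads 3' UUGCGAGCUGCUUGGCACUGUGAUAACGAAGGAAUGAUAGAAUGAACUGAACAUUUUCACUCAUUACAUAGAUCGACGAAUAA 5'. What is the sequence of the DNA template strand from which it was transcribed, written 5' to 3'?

Written 5'→3' the mRNA is AAUAAGCAGCUAGAUACAUUACUCACUUUUACAAGUCAAGUAAGAUAGUAAGGAAGCAAUAGUGUCACGGUUCGUCGAGCGUU, so the coding DNA strand is AATAAGCAGCTAGATACATTACTCACTTTTACAAGTCAAGTAAGATAGTAAGGAAGCAATAGTGTCACGGTTCGTCGAGCGTT. The template is its reverse complement.

5'-AACGCTCGACGAACCGTGACACTATTGCTTCCTTACTATCTTACTTGACTTGTAAAAGTGAGTAATGTATCTAGCTGCTTATT-3'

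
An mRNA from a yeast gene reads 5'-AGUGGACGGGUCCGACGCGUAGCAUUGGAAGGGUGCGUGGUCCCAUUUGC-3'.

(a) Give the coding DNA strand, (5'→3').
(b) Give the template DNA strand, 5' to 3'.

(a) 5'-AGTGGACGGGTCCGACGCGTAGCATTGGAAGGGTGCGTGGTCCCATTTGC-3'
(b) 5'-GCAAATGGGACCACGCACCCTTCCAATGCTACGCGTCGGACCCGTCCACT-3'

(a) The coding strand matches the mRNA with U→T.
(b) The template strand is the reverse complement of the coding strand.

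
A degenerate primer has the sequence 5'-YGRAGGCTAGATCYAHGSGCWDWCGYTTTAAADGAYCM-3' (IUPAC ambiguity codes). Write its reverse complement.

5'-KGRTCHTTTAAARCGWHWGCSCDTRGATCTAGCCTYCR-3'

Standard pairs A↔T, G↔C; ambiguity codes pair R↔Y, M↔K, W↔W, S↔S, D↔H. Complement (RCYTCCGATCTAGRTDCSCGWHWGCRAAATTTHCTRGK), then reverse for 5'→3'.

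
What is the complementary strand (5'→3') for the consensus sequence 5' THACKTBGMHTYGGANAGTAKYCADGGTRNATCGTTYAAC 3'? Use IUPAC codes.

Standard pairs A↔T, G↔C; ambiguity codes pair R↔Y, M↔K, B↔V, D↔H, N↔N. Complement (ADTGMAVCKDARCCTNTCATMRGTHCCAYNTAGCAARTTG), then reverse for 5'→3'.

5'-GTTRAACGATNYACCHTGRMTACTNTCCRADKCVAMGTDA-3'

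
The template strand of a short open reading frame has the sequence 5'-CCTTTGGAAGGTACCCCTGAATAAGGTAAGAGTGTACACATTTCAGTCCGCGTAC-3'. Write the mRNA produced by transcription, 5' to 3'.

The mRNA has the sequence of the coding strand (reverse complement of the template) with T→U. Reverse complement of CCTTTGGAAGGTACCCCTGAATAAGGTAAGAGTGTACACATTTCAGTCCGCGTAC is GTACGCGGACTGAAATGTGTACACTCTTACCTTATTCAGGGGTACCTTCCAAAGG; then T→U.

5'-GUACGCGGACUGAAAUGUGUACACUCUUACCUUAUUCAGGGGUACCUUCCAAAGG-3'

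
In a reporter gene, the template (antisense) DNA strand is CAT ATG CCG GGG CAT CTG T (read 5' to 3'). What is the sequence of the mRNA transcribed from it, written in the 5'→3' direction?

RNA polymerase reads the template 3'→5' and synthesizes mRNA 5'→3' by base-pairing (A→U, T→A, G↔C). The complement of the template is GTATACGGCCCCGTAGACA; antiparallel, so 5'→3' the coding strand is ACAGATGCCCCGGCATATG. Replace T with U for the mRNA.

5'-ACAGAUGCCCCGGCAUAUG-3'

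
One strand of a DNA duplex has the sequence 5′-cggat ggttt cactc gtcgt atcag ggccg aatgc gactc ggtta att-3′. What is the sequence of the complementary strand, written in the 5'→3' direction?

5′-AATTAACCGAGTCGCATTCGGCCCTGATACGACGAGTGAAACCATCCG-3′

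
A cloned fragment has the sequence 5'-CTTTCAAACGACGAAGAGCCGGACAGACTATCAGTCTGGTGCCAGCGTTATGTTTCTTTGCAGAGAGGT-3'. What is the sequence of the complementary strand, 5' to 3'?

5'-ACCTCTCTGCAAAGAAACATAACGCTGGCACCAGACTGATAGTCTGTCCGGCTCTTCGTCGTTTGAAAG-3'

The complement of CTTTCAAACGACGAAGAGCCGGACAGACTATCAGTCTGGTGCCAGCGTTATGTTTCTTTGCAGAGAGGT is GAAAGTTTGCTGCTTCTCGGCCTGTCTGATAGTCAGACCACGGTCGCAATACAAAGAAACGTCTCTCCA (A↔T, G↔C). DNA strands are antiparallel, so the complementary strand runs 3'→5'; reversing gives the 5'→3' form.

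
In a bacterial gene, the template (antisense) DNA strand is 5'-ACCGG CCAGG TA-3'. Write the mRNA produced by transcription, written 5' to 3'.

5'-UACCUGGCCGGU-3'

The mRNA has the sequence of the coding strand (reverse complement of the template) with T→U. Reverse complement of ACCGGCCAGGTA is TACCTGGCCGGT; then T→U.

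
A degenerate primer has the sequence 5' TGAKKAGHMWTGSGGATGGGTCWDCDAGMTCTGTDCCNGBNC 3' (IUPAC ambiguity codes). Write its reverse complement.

Standard pairs A↔T, G↔C; ambiguity codes pair M↔K, W↔W, S↔S, B↔V, D↔H, N↔N. Complement (ACTMMTCDKWACSCCTACCCAGWHGHTCKAGACAHGGNCVNG), then reverse for 5'→3'.

5'-GNVCNGGHACAGAKCTHGHWGACCCATCCSCAWKDCTMMTCA-3'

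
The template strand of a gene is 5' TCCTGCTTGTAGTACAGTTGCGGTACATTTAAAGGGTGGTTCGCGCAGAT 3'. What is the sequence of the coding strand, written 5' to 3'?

The coding strand is complementary and antiparallel to the template: take the complement (A↔T, G↔C) and reverse.

5'-ATCTGCGCGAACCACCCTTTAAATGTACCGCAACTGTACTACAAGCAGGA-3'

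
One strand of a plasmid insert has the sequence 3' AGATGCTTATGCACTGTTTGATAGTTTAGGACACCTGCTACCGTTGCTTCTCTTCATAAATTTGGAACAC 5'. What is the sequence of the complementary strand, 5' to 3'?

5'-TCTACGAATACGTGACAAACTATCAAATCCTGTGGACGATGGCAACGAAGAGAAGTATTTAAACCTTGTG-3'

The strand is given 3'→5', so its complement runs 5'→3' in the same left-to-right order: pair each base A↔T, G↔C.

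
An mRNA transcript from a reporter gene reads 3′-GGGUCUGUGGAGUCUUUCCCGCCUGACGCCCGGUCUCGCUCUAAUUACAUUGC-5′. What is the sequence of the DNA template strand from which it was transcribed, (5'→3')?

5'-CCCAGACACCTCAGAAAGGGCGGACTGCGGGCCAGAGCGAGATTAATGTAACG-3'

Written 5'→3' the mRNA is CGUUACAUUAAUCUCGCUCUGGCCCGCAGUCCGCCCUUUCUGAGGUGUCUGGG, so the coding DNA strand is CGTTACATTAATCTCGCTCTGGCCCGCAGTCCGCCCTTTCTGAGGTGTCTGGG. The template is its reverse complement.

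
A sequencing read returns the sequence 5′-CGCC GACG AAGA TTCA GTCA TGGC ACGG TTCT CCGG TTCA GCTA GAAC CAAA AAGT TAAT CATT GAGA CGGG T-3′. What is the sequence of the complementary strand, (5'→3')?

5'-ACCCGTCTCAATGATTAACTTTTTGGTTCTAGCTGAACCGGAGAACCGTGCCATGACTGAATCTTCGTCGGCG-3'

The complement of CGCCGACGAAGATTCAGTCATGGCACGGTTCTCCGGTTCAGCTAGAACCAAAAAGTTAATCATTGAGACGGGT is GCGGCTGCTTCTAAGTCAGTACCGTGCCAAGAGGCCAAGTCGATCTTGGTTTTTCAATTAGTAACTCTGCCCA (A↔T, G↔C). DNA strands are antiparallel, so the complementary strand runs 3'→5'; reversing gives the 5'→3' form.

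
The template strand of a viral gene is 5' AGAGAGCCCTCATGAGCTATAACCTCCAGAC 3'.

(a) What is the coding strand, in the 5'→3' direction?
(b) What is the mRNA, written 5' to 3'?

(a) 5′-GTCTGGAGGTTATAGCTCATGAGGGCTCTCT-3′
(b) 5'-GUCUGGAGGUUAUAGCUCAUGAGGGCUCUCU-3'

(a) The coding strand is the reverse complement of the template: complement TCTCTCGGGAGTACTCGATATTGGAGGTCTG, then reverse.
(b) mRNA has the coding-strand sequence with T→U.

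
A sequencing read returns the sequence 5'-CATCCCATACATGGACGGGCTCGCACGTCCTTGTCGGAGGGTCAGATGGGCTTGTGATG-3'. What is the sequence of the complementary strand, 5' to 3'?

5′-CATCACAAGCCCATCTGACCCTCCGACAAGGACGTGCGAGCCCGTCCATGTATGGGATG-3′

The complement of CATCCCATACATGGACGGGCTCGCACGTCCTTGTCGGAGGGTCAGATGGGCTTGTGATG is GTAGGGTATGTACCTGCCCGAGCGTGCAGGAACAGCCTCCCAGTCTACCCGAACACTAC (A↔T, G↔C). DNA strands are antiparallel, so the complementary strand runs 3'→5'; reversing gives the 5'→3' form.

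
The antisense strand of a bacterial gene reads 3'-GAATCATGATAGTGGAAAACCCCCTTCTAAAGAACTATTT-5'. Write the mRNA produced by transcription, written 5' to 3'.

5'-CUUAGUACUAUCACCUUUUGGGGGAAGAUUUCUUGAUAAA-3'

Reading the template 3'→5' as shown, RNA polymerase pairs each base (A→U, T→A, G↔C) to build mRNA 5'→3' directly.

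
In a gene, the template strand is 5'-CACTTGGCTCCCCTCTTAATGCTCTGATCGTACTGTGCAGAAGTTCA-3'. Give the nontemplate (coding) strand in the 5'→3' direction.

The coding strand is complementary and antiparallel to the template: take the complement (A↔T, G↔C) and reverse.

5'-TGAACTTCTGCACAGTACGATCAGAGCATTAAGAGGGGAGCCAAGTG-3'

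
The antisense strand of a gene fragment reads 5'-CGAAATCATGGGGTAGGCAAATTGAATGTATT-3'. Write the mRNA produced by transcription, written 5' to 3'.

5'-AAUACAUUCAAUUUGCCUACCCCAUGAUUUCG-3'

The mRNA has the sequence of the coding strand (reverse complement of the template) with T→U. Reverse complement of CGAAATCATGGGGTAGGCAAATTGAATGTATT is AATACATTCAATTTGCCTACCCCATGATTTCG; then T→U.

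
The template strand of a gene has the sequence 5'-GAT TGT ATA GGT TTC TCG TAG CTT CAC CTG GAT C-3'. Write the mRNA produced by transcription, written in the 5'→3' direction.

5'-GAUCCAGGUGAAGCUACGAGAAACCUAUACAAUC-3'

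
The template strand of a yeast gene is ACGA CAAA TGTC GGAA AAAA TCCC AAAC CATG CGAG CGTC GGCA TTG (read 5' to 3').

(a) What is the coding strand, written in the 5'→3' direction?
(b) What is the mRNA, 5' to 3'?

(a) 5'-CAATGCCGACGCTCGCATGGTTTGGGATTTTTTCCGACATTTGTCGT-3'
(b) 5'-CAAUGCCGACGCUCGCAUGGUUUGGGAUUUUUUCCGACAUUUGUCGU-3'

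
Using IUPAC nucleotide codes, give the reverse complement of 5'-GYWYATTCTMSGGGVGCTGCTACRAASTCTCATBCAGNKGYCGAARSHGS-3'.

Standard pairs A↔T, G↔C; ambiguity codes pair R↔Y, M↔K, W↔W, S↔S, B↔V, H↔D, N↔N. Complement (CRWRTAAGAKSCCCBCGACGATGYTTSAGAGTAVGTCNMCRGCTTYSDCS), then reverse for 5'→3'.

5'-SCDSYTTCGRCMNCTGVATGAGASTTYGTAGCAGCBCCCSKAGAATRWRC-3'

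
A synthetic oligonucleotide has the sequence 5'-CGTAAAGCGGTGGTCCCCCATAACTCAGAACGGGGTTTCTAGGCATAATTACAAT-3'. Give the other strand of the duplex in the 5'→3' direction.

Pairing A↔T and G↔C gives GCATTTCGCCACCAGGGGGTATTGAGTCTTGCCCCAAAGATCCGTATTAATGTTA, running 3'→5'. Reverse for the 5'→3' convention.

5′-ATTGTAATTATGCCTAGAAACCCCGTTCTGAGTTATGGGGGACCACCGCTTTACG-3′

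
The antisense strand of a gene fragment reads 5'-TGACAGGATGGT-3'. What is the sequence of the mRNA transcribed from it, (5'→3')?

5'-ACCAUCCUGUCA-3'

The mRNA has the sequence of the coding strand (reverse complement of the template) with T→U. Reverse complement of TGACAGGATGGT is ACCATCCTGTCA; then T→U.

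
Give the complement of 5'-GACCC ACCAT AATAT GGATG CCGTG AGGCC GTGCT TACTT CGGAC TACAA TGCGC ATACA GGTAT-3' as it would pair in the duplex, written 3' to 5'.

3'-CTGGGTGGTATTATACCTACGGCACTCCGGCACGAATGAAGCCTGATGTTACGCGTATGTCCATA-5'

Base-pairing A↔T, G↔C gives the complement. The complementary strand is antiparallel, so paired with a 5'→3' strand it runs 3'→5'.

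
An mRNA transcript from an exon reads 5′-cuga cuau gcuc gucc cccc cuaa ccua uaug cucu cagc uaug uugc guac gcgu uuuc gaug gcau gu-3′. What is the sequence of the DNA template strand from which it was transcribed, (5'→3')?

Replace U with T to get the coding DNA strand: CTGACTATGCTCGTCCCCCCCTAACCTATATGCTCTCAGCTATGTTGCGTACGCGTTTTCGATGGCATGT. The template strand is its reverse complement (complement GACTGATACGAGCAGGGGGGGATTGGATATACGAGAGTCGATACAACGCATGCGCAAAAGCTACCGTACA, then reverse).

5'-ACATGCCATCGAAAACGCGTACGCAACATAGCTGAGAGCATATAGGTTAGGGGGGGACGAGCATAGTCAG-3'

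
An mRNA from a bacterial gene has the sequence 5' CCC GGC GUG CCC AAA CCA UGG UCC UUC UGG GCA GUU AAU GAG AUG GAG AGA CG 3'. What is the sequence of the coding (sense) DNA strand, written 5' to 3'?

5'-CCCGGCGTGCCCAAACCATGGTCCTTCTGGGCAGTTAATGAGATGGAGAGACG-3'

The coding DNA strand has the same 5'→3' sequence as the mRNA with U replaced by T.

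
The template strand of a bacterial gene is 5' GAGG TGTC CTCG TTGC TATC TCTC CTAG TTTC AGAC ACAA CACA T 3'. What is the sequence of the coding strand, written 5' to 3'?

5'-ATGTGTTGTGTCTGAAACTAGGAGAGATAGCAACGAGGACACCTC-3'

The coding strand is complementary and antiparallel to the template: take the complement (A↔T, G↔C) and reverse.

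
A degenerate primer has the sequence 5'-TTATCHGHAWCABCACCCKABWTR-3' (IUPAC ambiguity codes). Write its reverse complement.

5'-YAWVTMGGGTGVTGWTDCDGATAA-3'

Standard pairs A↔T, G↔C; ambiguity codes pair R↔Y, K↔M, W↔W, B↔V, H↔D. Complement (AATAGDCDTWGTVGTGGGMTVWAY), then reverse for 5'→3'.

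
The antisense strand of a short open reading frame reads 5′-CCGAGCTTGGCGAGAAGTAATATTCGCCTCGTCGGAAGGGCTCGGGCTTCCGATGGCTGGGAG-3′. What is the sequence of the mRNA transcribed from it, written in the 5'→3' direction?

The mRNA has the sequence of the coding strand (reverse complement of the template) with T→U. Reverse complement of CCGAGCTTGGCGAGAAGTAATATTCGCCTCGTCGGAAGGGCTCGGGCTTCCGATGGCTGGGAG is CTCCCAGCCATCGGAAGCCCGAGCCCTTCCGACGAGGCGAATATTACTTCTCGCCAAGCTCGG; then T→U.

5'-CUCCCAGCCAUCGGAAGCCCGAGCCCUUCCGACGAGGCGAAUAUUACUUCUCGCCAAGCUCGG-3'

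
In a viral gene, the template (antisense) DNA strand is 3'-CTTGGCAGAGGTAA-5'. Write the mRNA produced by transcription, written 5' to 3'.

5′-GAACCGUCUCCAUU-3′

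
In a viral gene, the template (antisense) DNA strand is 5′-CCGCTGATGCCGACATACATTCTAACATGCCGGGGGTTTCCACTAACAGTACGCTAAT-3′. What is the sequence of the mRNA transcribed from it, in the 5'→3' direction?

The mRNA has the sequence of the coding strand (reverse complement of the template) with T→U. Reverse complement of CCGCTGATGCCGACATACATTCTAACATGCCGGGGGTTTCCACTAACAGTACGCTAAT is ATTAGCGTACTGTTAGTGGAAACCCCCGGCATGTTAGAATGTATGTCGGCATCAGCGG; then T→U.

5′-AUUAGCGUACUGUUAGUGGAAACCCCCGGCAUGUUAGAAUGUAUGUCGGCAUCAGCGG-3′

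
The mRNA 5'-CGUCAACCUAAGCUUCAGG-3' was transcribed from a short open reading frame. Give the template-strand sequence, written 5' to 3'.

5'-CCTGAAGCTTAGGTTGACG-3'

Replace U with T to get the coding DNA strand: CGTCAACCTAAGCTTCAGG. The template strand is its reverse complement (complement GCAGTTGGATTCGAAGTCC, then reverse).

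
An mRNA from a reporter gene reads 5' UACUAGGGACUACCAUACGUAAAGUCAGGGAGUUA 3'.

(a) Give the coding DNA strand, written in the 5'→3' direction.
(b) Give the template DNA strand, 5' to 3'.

(a) 5'-TACTAGGGACTACCATACGTAAAGTCAGGGAGTTA-3'
(b) 5'-TAACTCCCTGACTTTACGTATGGTAGTCCCTAGTA-3'

(a) The coding strand matches the mRNA with U→T.
(b) The template strand is the reverse complement of the coding strand.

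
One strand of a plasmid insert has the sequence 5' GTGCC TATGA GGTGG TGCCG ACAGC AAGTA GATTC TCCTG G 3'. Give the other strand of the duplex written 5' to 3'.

The complement of GTGCCTATGAGGTGGTGCCGACAGCAAGTAGATTCTCCTGG is CACGGATACTCCACCACGGCTGTCGTTCATCTAAGAGGACC (A↔T, G↔C). DNA strands are antiparallel, so the complementary strand runs 3'→5'; reversing gives the 5'→3' form.

5'-CCAGGAGAATCTACTTGCTGTCGGCACCACCTCATAGGCAC-3'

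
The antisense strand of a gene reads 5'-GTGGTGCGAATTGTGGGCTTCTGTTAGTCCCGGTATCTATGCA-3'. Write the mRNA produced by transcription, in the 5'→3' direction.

5'-UGCAUAGAUACCGGGACUAACAGAAGCCCACAAUUCGCACCAC-3'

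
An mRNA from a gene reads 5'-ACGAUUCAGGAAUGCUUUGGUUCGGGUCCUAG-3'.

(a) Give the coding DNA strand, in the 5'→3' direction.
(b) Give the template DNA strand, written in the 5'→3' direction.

(a) The coding strand matches the mRNA with U→T.
(b) The template strand is the reverse complement of the coding strand.

(a) 5'-ACGATTCAGGAATGCTTTGGTTCGGGTCCTAG-3'
(b) 5'-CTAGGACCCGAACCAAAGCATTCCTGAATCGT-3'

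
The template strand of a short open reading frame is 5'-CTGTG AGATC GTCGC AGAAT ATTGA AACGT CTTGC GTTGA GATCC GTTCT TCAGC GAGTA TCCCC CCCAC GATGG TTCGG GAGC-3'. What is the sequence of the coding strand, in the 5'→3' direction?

The coding strand is complementary and antiparallel to the template: take the complement (A↔T, G↔C) and reverse.

5'-GCTCCCGAACCATCGTGGGGGGGATACTCGCTGAAGAACGGATCTCAACGCAAGACGTTTCAATATTCTGCGACGATCTCACAG-3'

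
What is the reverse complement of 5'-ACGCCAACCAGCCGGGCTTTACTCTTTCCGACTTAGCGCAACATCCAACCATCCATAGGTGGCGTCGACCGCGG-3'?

Complement each base (A↔T, G↔C): TGCGGTTGGTCGGCCCGAAATGAGAAAGGCTGAATCGCGTTGTAGGTTGGTAGGTATCCACCGCAGCTGGCGCC. Then reverse.

5'-CCGCGGTCGACGCCACCTATGGATGGTTGGATGTTGCGCTAAGTCGGAAAGAGTAAAGCCCGGCTGGTTGGCGT-3'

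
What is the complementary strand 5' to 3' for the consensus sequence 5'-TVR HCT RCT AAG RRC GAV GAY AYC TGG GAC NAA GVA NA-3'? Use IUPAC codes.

Standard pairs A↔T, G↔C; ambiguity codes pair R↔Y, H↔D, V↔B, N↔N. Complement (ABYDGAYGATTCYYGCTBCTRTRGACCCTGNTTCBTNT), then reverse for 5'→3'.

5'-TNTBCTTNGTCCCAGRTRTCBTCGYYCTTAGYAGDYBA-3'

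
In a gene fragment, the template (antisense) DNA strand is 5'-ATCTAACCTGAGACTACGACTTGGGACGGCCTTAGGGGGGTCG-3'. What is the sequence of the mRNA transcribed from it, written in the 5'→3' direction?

RNA polymerase reads the template 3'→5' and synthesizes mRNA 5'→3' by base-pairing (A→U, T→A, G↔C). The complement of the template is TAGATTGGACTCTGATGCTGAACCCTGCCGGAATCCCCCCAGC; antiparallel, so 5'→3' the coding strand is CGACCCCCCTAAGGCCGTCCCAAGTCGTAGTCTCAGGTTAGAT. Replace T with U for the mRNA.

5'-CGACCCCCCUAAGGCCGUCCCAAGUCGUAGUCUCAGGUUAGAU-3'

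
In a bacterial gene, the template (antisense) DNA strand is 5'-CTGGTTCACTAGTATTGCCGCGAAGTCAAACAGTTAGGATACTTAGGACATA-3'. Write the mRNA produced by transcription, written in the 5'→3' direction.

The mRNA has the sequence of the coding strand (reverse complement of the template) with T→U. Reverse complement of CTGGTTCACTAGTATTGCCGCGAAGTCAAACAGTTAGGATACTTAGGACATA is TATGTCCTAAGTATCCTAACTGTTTGACTTCGCGGCAATACTAGTGAACCAG; then T→U.

5′-UAUGUCCUAAGUAUCCUAACUGUUUGACUUCGCGGCAAUACUAGUGAACCAG-3′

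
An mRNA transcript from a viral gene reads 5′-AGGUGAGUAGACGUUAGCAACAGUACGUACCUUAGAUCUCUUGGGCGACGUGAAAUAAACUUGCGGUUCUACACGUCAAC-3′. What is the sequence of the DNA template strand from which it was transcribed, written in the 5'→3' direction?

Replace U with T to get the coding DNA strand: AGGTGAGTAGACGTTAGCAACAGTACGTACCTTAGATCTCTTGGGCGACGTGAAATAAACTTGCGGTTCTACACGTCAAC. The template strand is its reverse complement (complement TCCACTCATCTGCAATCGTTGTCATGCATGGAATCTAGAGAACCCGCTGCACTTTATTTGAACGCCAAGATGTGCAGTTG, then reverse).

5'-GTTGACGTGTAGAACCGCAAGTTTATTTCACGTCGCCCAAGAGATCTAAGGTACGTACTGTTGCTAACGTCTACTCACCT-3'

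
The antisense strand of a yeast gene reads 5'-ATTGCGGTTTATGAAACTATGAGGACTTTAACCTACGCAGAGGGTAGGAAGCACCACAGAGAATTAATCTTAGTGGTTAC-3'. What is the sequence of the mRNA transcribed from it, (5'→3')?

The mRNA has the sequence of the coding strand (reverse complement of the template) with T→U. Reverse complement of ATTGCGGTTTATGAAACTATGAGGACTTTAACCTACGCAGAGGGTAGGAAGCACCACAGAGAATTAATCTTAGTGGTTAC is GTAACCACTAAGATTAATTCTCTGTGGTGCTTCCTACCCTCTGCGTAGGTTAAAGTCCTCATAGTTTCATAAACCGCAAT; then T→U.

5'-GUAACCACUAAGAUUAAUUCUCUGUGGUGCUUCCUACCCUCUGCGUAGGUUAAAGUCCUCAUAGUUUCAUAAACCGCAAU-3'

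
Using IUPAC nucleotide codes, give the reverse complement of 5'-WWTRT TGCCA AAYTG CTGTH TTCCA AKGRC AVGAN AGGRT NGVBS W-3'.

5'-WSVBCNAYCCTNTCBTGYCMTTGGAADACAGCARTTTGGCAAYAWW-3'

Standard pairs A↔T, G↔C; ambiguity codes pair R↔Y, K↔M, W↔W, S↔S, B↔V, H↔D, N↔N. Complement (WWAYAACGGTTTRACGACADAAGGTTMCYGTBCTNTCCYANCBVSW), then reverse for 5'→3'.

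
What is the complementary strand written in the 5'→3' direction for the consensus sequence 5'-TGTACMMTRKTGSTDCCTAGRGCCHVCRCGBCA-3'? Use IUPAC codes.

Standard pairs A↔T, G↔C; ambiguity codes pair R↔Y, M↔K, S↔S, B↔V, D↔H. Complement (ACATGKKAYMACSAHGGATCYCGGDBGYGCVGT), then reverse for 5'→3'.

5'-TGVCGYGBDGGCYCTAGGHASCAMYAKKGTACA-3'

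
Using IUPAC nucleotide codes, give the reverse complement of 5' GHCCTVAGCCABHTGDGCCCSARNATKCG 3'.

Standard pairs A↔T, G↔C; ambiguity codes pair R↔Y, K↔M, S↔S, B↔V, D↔H, N↔N. Complement (CDGGABTCGGTVDACHCGGGSTYNTAMGC), then reverse for 5'→3'.

5'-CGMATNYTSGGGCHCADVTGGCTBAGGDC-3'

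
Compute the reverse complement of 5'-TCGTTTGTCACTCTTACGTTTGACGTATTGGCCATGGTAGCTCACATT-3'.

Reading the sequence 3'→5' and pairing each base (A↔T, G↔C) gives the reverse complement directly.

5′-AATGTGAGCTACCATGGCCAATACGTCAAACGTAAGAGTGACAAACGA-3′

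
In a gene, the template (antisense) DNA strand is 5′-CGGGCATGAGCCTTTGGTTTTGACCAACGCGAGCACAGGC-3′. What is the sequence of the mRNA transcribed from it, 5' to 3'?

RNA polymerase reads the template 3'→5' and synthesizes mRNA 5'→3' by base-pairing (A→U, T→A, G↔C). The complement of the template is GCCCGTACTCGGAAACCAAAACTGGTTGCGCTCGTGTCCG; antiparallel, so 5'→3' the coding strand is GCCTGTGCTCGCGTTGGTCAAAACCAAAGGCTCATGCCCG. Replace T with U for the mRNA.

5′-GCCUGUGCUCGCGUUGGUCAAAACCAAAGGCUCAUGCCCG-3′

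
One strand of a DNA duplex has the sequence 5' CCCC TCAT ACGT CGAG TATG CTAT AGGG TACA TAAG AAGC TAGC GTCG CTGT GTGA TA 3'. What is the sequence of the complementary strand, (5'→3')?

The complement of CCCCTCATACGTCGAGTATGCTATAGGGTACATAAGAAGCTAGCGTCGCTGTGTGATA is GGGGAGTATGCAGCTCATACGATATCCCATGTATTCTTCGATCGCAGCGACACACTAT (A↔T, G↔C). DNA strands are antiparallel, so the complementary strand runs 3'→5'; reversing gives the 5'→3' form.

5′-TATCACACAGCGACGCTAGCTTCTTATGTACCCTATAGCATACTCGACGTATGAGGGG-3′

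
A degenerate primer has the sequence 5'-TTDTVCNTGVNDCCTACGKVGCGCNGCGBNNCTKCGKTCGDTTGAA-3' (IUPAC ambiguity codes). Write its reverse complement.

5'-TTCAAHCGAMCGMAGNNVCGCNGCGCBMCGTAGGHNBCANGBAHAA-3'

Standard pairs A↔T, G↔C; ambiguity codes pair K↔M, B↔V, D↔H, N↔N. Complement (AAHABGNACBNHGGATGCMBCGCGNCGCVNNGAMGCMAGCHAACTT), then reverse for 5'→3'.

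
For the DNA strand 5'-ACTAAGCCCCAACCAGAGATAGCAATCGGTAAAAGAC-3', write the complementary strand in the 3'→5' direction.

Base-pairing A↔T, G↔C gives the complement. The complementary strand is antiparallel, so paired with a 5'→3' strand it runs 3'→5'.

3'-TGATTCGGGGTTGGTCTCTATCGTTAGCCATTTTCTG-5'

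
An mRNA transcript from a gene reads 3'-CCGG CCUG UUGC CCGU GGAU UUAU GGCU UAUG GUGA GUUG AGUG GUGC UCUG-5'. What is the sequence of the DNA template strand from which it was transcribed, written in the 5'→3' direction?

Written 5'→3' the mRNA is GUCUCGUGGUGAGUUGAGUGGUAUUCGGUAUUUAGGUGCCCGUUGUCCGGCC, so the coding DNA strand is GTCTCGTGGTGAGTTGAGTGGTATTCGGTATTTAGGTGCCCGTTGTCCGGCC. The template is its reverse complement.

5'-GGCCGGACAACGGGCACCTAAATACCGAATACCACTCAACTCACCACGAGAC-3'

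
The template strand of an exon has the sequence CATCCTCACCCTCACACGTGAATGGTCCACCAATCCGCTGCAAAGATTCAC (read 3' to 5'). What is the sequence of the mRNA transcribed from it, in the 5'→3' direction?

5′-GUAGGAGUGGGAGUGUGCACUUACCAGGUGGUUAGGCGACGUUUCUAAGUG-3′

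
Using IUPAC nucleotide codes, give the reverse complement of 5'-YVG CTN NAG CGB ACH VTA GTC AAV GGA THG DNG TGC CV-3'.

5'-BGGCACNHCDATCCBTTGACTABDGTVCGCTNNAGCBR-3'

Standard pairs A↔T, G↔C; ambiguity codes pair Y↔R, B↔V, D↔H, N↔N. Complement (RBCGANNTCGCVTGDBATCAGTTBCCTADCHNCACGGB), then reverse for 5'→3'.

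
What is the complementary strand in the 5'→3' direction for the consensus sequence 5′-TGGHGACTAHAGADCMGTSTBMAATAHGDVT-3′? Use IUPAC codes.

5'-ABHCDTATTKVASACKGHTCTDTAGTCDCCA-3'

Standard pairs A↔T, G↔C; ambiguity codes pair M↔K, S↔S, B↔V, D↔H. Complement (ACCDCTGATDTCTHGKCASAVKTTATDCHBA), then reverse for 5'→3'.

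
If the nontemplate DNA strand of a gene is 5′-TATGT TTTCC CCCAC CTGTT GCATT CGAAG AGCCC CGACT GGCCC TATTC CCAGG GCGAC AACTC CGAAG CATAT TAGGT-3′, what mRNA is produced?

The mRNA is synthesized from the template strand, so it matches the coding strand with T replaced by U.

5'-UAUGUUUUCCCCCACCUGUUGCAUUCGAAGAGCCCCGACUGGCCCUAUUCCCAGGGCGACAACUCCGAAGCAUAUUAGGU-3'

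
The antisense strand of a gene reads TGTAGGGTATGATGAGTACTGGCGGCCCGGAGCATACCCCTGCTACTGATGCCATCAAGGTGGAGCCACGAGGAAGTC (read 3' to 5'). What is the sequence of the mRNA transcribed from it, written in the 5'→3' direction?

5'-ACAUCCCAUACUACUCAUGACCGCCGGGCCUCGUAUGGGGACGAUGACUACGGUAGUUCCACCUCGGUGCUCCUUCAG-3'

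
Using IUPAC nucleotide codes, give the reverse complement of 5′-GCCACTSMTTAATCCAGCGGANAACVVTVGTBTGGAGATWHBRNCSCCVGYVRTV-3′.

Standard pairs A↔T, G↔C; ambiguity codes pair R↔Y, M↔K, W↔W, S↔S, B↔V, H↔D, N↔N. Complement (CGGTGASKAATTAGGTCGCCTNTTGBBABCAVACCTCTAWDVYNGSGGBCRBYAB), then reverse for 5'→3'.

5'-BAYBRCBGGSGNYVDWATCTCCAVACBABBGTTNTCCGCTGGATTAAKSAGTGGC-3'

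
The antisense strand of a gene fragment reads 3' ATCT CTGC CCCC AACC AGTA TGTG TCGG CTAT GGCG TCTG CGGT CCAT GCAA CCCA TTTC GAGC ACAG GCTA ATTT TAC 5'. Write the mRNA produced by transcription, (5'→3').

5'-UAGAGACGGGGGUUGGUCAUACACAGCCGAUACCGCAGACGCCAGGUACGUUGGGUAAAGCUCGUGUCCGAUUAAAAUG-3'

Reading the template 3'→5' as shown, RNA polymerase pairs each base (A→U, T→A, G↔C) to build mRNA 5'→3' directly.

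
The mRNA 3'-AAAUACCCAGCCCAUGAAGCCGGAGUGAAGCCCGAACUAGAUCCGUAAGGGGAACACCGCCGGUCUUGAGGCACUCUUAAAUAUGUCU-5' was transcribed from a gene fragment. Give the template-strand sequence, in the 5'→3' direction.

5'-TTTATGGGTCGGGTACTTCGGCCTCACTTCGGGCTTGATCTAGGCATTCCCCTTGTGGCGGCCAGAACTCCGTGAGAATTTATACAGA-3'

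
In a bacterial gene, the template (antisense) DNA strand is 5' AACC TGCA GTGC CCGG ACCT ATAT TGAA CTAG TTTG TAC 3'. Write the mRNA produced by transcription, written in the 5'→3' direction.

5'-GUACAAACUAGUUCAAUAUAGGUCCGGGCACUGCAGGUU-3'

RNA polymerase reads the template 3'→5' and synthesizes mRNA 5'→3' by base-pairing (A→U, T→A, G↔C). The complement of the template is TTGGACGTCACGGGCCTGGATATAACTTGATCAAACATG; antiparallel, so 5'→3' the coding strand is GTACAAACTAGTTCAATATAGGTCCGGGCACTGCAGGTT. Replace T with U for the mRNA.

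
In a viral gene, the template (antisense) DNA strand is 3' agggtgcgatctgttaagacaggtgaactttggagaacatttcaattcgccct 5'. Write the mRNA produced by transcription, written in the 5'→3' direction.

Reading the template 3'→5' as shown, RNA polymerase pairs each base (A→U, T→A, G↔C) to build mRNA 5'→3' directly.

5'-UCCCACGCUAGACAAUUCUGUCCACUUGAAACCUCUUGUAAAGUUAAGCGGGA-3'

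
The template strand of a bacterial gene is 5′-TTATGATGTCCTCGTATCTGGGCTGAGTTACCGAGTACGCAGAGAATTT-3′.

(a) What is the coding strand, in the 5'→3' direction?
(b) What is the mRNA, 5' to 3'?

(a) 5'-AAATTCTCTGCGTACTCGGTAACTCAGCCCAGATACGAGGACATCATAA-3'
(b) 5'-AAAUUCUCUGCGUACUCGGUAACUCAGCCCAGAUACGAGGACAUCAUAA-3'

(a) The coding strand is the reverse complement of the template: complement AATACTACAGGAGCATAGACCCGACTCAATGGCTCATGCGTCTCTTAAA, then reverse.
(b) mRNA has the coding-strand sequence with T→U.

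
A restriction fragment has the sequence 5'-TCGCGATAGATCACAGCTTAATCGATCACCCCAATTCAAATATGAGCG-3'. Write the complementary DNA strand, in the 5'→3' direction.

Pairing A↔T and G↔C gives AGCGCTATCTAGTGTCGAATTAGCTAGTGGGGTTAAGTTTATACTCGC, running 3'→5'. Reverse for the 5'→3' convention.

5'-CGCTCATATTTGAATTGGGGTGATCGATTAAGCTGTGATCTATCGCGA-3'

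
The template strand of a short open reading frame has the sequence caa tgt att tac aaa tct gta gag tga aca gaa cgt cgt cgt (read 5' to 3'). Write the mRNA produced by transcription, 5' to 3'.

RNA polymerase reads the template 3'→5' and synthesizes mRNA 5'→3' by base-pairing (A→U, T→A, G↔C). The complement of the template is GTTACATAAATGTTTAGACATCTCACTTGTCTTGCAGCAGCA; antiparallel, so 5'→3' the coding strand is ACGACGACGTTCTGTTCACTCTACAGATTTGTAAATACATTG. Replace T with U for the mRNA.

5'-ACGACGACGUUCUGUUCACUCUACAGAUUUGUAAAUACAUUG-3'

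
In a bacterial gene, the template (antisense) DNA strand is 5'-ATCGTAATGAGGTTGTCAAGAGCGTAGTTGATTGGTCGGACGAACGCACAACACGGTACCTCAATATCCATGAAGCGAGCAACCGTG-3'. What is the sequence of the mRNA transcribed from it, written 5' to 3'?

5'-CACGGUUGCUCGCUUCAUGGAUAUUGAGGUACCGUGUUGUGCGUUCGUCCGACCAAUCAACUACGCUCUUGACAACCUCAUUACGAU-3'

The mRNA has the sequence of the coding strand (reverse complement of the template) with T→U. Reverse complement of ATCGTAATGAGGTTGTCAAGAGCGTAGTTGATTGGTCGGACGAACGCACAACACGGTACCTCAATATCCATGAAGCGAGCAACCGTG is CACGGTTGCTCGCTTCATGGATATTGAGGTACCGTGTTGTGCGTTCGTCCGACCAATCAACTACGCTCTTGACAACCTCATTACGAT; then T→U.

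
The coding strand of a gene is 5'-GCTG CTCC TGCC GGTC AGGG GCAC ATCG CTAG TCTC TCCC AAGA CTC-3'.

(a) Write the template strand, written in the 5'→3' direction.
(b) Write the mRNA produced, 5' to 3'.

(a) The template strand is the reverse complement of the coding strand: complement CGACGAGGACGGCCAGTCCCCGTGTAGCGATCAGAGAGGGTTCTGAG, then reverse.
(b) mRNA matches the coding strand with T→U.

(a) 5'-GAGTCTTGGGAGAGACTAGCGATGTGCCCCTGACCGGCAGGAGCAGC-3'
(b) 5'-GCUGCUCCUGCCGGUCAGGGGCACAUCGCUAGUCUCUCCCAAGACUC-3'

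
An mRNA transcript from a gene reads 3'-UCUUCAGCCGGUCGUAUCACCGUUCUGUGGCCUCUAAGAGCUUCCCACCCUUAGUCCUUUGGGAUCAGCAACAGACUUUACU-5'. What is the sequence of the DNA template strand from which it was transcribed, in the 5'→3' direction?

5'-AGAAGTCGGCCAGCATAGTGGCAAGACACCGGAGATTCTCGAAGGGTGGGAATCAGGAAACCCTAGTCGTTGTCTGAAATGA-3'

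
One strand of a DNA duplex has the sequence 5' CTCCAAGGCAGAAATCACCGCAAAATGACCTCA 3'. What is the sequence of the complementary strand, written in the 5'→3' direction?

Pairing A↔T and G↔C gives GAGGTTCCGTCTTTAGTGGCGTTTTACTGGAGT, running 3'→5'. Reverse for the 5'→3' convention.

5'-TGAGGTCATTTTGCGGTGATTTCTGCCTTGGAG-3'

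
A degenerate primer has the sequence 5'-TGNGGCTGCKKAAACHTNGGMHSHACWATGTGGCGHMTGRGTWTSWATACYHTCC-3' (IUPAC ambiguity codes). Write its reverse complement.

5′-GGADRGTATWSAWACYCAKDCGCCACATWGTDSDKCCNADGTTTMMGCAGCCNCA-3′

Standard pairs A↔T, G↔C; ambiguity codes pair R↔Y, M↔K, W↔W, S↔S, H↔D, N↔N. Complement (ACNCCGACGMMTTTGDANCCKDSDTGWTACACCGCDKACYCAWASWTATGRDAGG), then reverse for 5'→3'.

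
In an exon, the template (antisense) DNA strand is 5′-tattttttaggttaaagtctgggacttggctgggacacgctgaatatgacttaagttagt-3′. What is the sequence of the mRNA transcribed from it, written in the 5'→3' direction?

RNA polymerase reads the template 3'→5' and synthesizes mRNA 5'→3' by base-pairing (A→U, T→A, G↔C). The complement of the template is ATAAAAAATCCAATTTCAGACCCTGAACCGACCCTGTGCGACTTATACTGAATTCAATCA; antiparallel, so 5'→3' the coding strand is ACTAACTTAAGTCATATTCAGCGTGTCCCAGCCAAGTCCCAGACTTTAACCTAAAAAATA. Replace T with U for the mRNA.

5'-ACUAACUUAAGUCAUAUUCAGCGUGUCCCAGCCAAGUCCCAGACUUUAACCUAAAAAAUA-3'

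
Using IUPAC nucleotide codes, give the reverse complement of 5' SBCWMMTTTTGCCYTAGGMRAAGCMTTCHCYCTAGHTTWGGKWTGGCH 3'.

5'-DGCCAWMCCWAADCTAGRGDGAAKGCTTYKCCTARGGCAAAAKKWGVS-3'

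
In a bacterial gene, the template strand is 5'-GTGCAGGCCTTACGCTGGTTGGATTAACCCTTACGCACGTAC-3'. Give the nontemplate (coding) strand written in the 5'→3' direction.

5'-GTACGTGCGTAAGGGTTAATCCAACCAGCGTAAGGCCTGCAC-3'

The coding strand is complementary and antiparallel to the template: take the complement (A↔T, G↔C) and reverse.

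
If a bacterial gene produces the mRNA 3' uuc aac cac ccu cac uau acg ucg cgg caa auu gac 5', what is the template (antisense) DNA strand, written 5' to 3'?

Written 5'→3' the mRNA is CAGUUAAACGGCGCUGCAUAUCACUCCCACCAACUU, so the coding DNA strand is CAGTTAAACGGCGCTGCATATCACTCCCACCAACTT. The template is its reverse complement.

5'-AAGTTGGTGGGAGTGATATGCAGCGCCGTTTAACTG-3'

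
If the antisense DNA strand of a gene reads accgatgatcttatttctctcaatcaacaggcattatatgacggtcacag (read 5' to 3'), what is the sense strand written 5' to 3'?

The coding strand is complementary and antiparallel to the template: take the complement (A↔T, G↔C) and reverse.

5'-CTGTGACCGTCATATAATGCCTGTTGATTGAGAGAAATAAGATCATCGGT-3'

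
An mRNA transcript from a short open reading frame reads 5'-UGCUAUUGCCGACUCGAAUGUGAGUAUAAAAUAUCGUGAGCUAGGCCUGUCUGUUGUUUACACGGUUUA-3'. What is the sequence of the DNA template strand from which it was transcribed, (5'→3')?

5'-TAAACCGTGTAAACAACAGACAGGCCTAGCTCACGATATTTTATACTCACATTCGAGTCGGCAATAGCA-3'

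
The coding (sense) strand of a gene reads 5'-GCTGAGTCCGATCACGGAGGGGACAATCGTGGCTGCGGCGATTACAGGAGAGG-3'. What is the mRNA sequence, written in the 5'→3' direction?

mRNA has the coding-strand sequence with U in place of T.

5'-GCUGAGUCCGAUCACGGAGGGGACAAUCGUGGCUGCGGCGAUUACAGGAGAGG-3'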